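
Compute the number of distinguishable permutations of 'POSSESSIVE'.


Letters: 10, freq: {'P': 1, 'O': 1, 'S': 4, 'E': 2, 'I': 1, 'V': 1}
10!/(1!×1!×4!×2!×1!×1!) = 3628800/48 = 75600

75600


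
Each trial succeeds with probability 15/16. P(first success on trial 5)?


Geometric: P(X=5) = (1-p)^(k-1)×p = (1/16)^4×15/16 = 15/1048576

P(X=5) = 15/1048576 ≈ 0.00%


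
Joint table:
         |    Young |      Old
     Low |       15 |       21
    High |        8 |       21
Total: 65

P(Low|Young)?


P(Low|Young) = 15/(15+8) = 15/23

P = 15/23 ≈ 65.22%


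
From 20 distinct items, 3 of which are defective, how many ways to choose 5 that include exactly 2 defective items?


Choose 2 of the 3 defective items and 3 of the other 17 items:
C(3,2)×C(17,3) = 3×680 = 2040

2040


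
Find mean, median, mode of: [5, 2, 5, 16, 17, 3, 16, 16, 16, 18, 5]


Sorted: [2, 3, 5, 5, 5, 16, 16, 16, 16, 17, 18]
Mean = 119/11
Median = 16
Freq: {5: 3, 2: 1, 16: 4, 17: 1, 3: 1, 18: 1}
Mode: [16]

Mean=119/11, Median=16, Mode=16


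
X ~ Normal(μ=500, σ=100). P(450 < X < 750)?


z₁=(450-500)/100=-0.5, z₂=(750-500)/100=2.5
P = Φ(2.5) - Φ(-0.5) = 0.993790 - 0.308538 = 0.685252 ≈ 0.6853

P(450 < X < 750) ≈ 0.6853


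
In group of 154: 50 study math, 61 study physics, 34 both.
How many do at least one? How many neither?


|A∪B| = 50+61-34 = 77
Neither = 154-77 = 77

At least one: 77; Neither: 77


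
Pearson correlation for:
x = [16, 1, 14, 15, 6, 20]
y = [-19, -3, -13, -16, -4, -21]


n=6, Σx=72, Σy=-76, Σxy=-1173, Σx²=1114, Σy²=1252
r = (6×(-1173) - 72×(-76))/√((6×1114 - 72²)(6×1252 - (-76)²))
= -1566/√(1500×1736) = -1566/√2604000 ≈ -1566/1613.6914 ≈ -0.9704

r ≈ -0.9704


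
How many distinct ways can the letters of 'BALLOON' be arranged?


Letters: 7, freq: {'B': 1, 'A': 1, 'L': 2, 'O': 2, 'N': 1}
7!/(1!×1!×2!×2!×1!) = 5040/4 = 1260

1260


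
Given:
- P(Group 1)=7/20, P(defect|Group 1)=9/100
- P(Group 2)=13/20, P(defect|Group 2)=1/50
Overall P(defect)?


P(B) = Σ P(B|Aᵢ)×P(Aᵢ)
  9/100×7/20 = 63/2000
  1/50×13/20 = 13/1000
Sum = 89/2000

P(defect) = 89/2000 ≈ 4.45%


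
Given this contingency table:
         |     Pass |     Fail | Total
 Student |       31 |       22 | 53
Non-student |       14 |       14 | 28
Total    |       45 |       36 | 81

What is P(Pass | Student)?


P(Pass | Student) = 31/(31+22) = 31/53

P(Pass|Student) = 31/53 ≈ 58.49%


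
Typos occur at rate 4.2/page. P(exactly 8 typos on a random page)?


Poisson(λ=4.2): P(X=8) = e^(-λ)×λ^k/k!
= e^(-4.2) × 4.2^8 / 8!
≈ 0.01499557682 × 96826.5199642 / 40320 ≈ 0.036011

P(X=8) ≈ 0.036011 ≈ 3.60%


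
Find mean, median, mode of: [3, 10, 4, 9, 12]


Sorted: [3, 4, 9, 10, 12]
Mean = 38/5
Median = 9
Freq: {3: 1, 10: 1, 4: 1, 9: 1, 12: 1}
Mode: No mode

Mean=38/5, Median=9, Mode=No mode


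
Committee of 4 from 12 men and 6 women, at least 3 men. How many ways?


Count by #men:
  3M,1W: C(12,3)×C(6,1)=1320
  4M,0W: C(12,4)×C(6,0)=495
Total = 1815

1815


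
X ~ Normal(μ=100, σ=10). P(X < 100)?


z = (100-100)/10 = 0.0
P(Z < 0.0) = 0.5000

P(X < 100) ≈ 0.5000


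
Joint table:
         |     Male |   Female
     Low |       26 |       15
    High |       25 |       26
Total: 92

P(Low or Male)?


P(Low∨Male) = P(Low) + P(Male) - P(Low∧Male)
= (41 + 51 - 26)/92 = 66/92 = 33/46

P = 33/46 ≈ 71.74%


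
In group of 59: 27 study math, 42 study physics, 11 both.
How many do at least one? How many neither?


|A∪B| = 27+42-11 = 58
Neither = 59-58 = 1

At least one: 58; Neither: 1


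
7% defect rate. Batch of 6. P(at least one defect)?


P(all good) = (93/100)^6 = 646990183449/1000000000000
P(≥1 defect) = 353009816551/1000000000000

P = 353009816551/1000000000000 ≈ 35.30%


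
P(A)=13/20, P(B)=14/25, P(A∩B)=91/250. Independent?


P(A)×P(B) = 91/250
P(A∩B) = 91/250
Equal ✓ → Independent

Yes, independent


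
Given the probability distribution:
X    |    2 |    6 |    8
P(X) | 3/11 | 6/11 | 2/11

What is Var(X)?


E[X] = 58/11
E[X²] = 356/11
Var(X) = E[X²] - (E[X])² = 356/11 - 3364/121 = 552/121

Var(X) = 552/121 ≈ 4.5620


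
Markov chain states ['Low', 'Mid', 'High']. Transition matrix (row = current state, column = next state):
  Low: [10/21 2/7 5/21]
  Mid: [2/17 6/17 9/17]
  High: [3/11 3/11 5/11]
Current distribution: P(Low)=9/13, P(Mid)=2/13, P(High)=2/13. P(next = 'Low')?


P(next=Low) = Σᵢ P(now=i)×P(i→Low)
= 9/13×10/21 + 2/13×2/17 + 2/13×3/11
= 30/91 + 4/221 + 6/143 = 6632/17017

P = 6632/17017 ≈ 0.3897


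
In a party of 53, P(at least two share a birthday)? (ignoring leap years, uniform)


P(all different) = Π(365-i)/365 for i=0..52
= 0.018862
P(match) = 1 - 0.018862 = 0.981138

P ≈ 0.9811 ≈ 98.11%


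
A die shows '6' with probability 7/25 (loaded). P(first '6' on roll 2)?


Geometric: P(X=2) = (1-p)^(k-1)×p = (18/25)^1×7/25 = 126/625

P(X=2) = 126/625 ≈ 20.16%


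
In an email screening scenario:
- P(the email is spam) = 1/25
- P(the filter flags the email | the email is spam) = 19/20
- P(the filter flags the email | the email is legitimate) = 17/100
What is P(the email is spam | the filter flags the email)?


Using Bayes' theorem:
P(A|B) = P(B|A)·P(A) / P(B)

P(the filter flags the email) = 19/20 × 1/25 + 17/100 × 24/25
= 19/500 + 102/625 = 503/2500

P(the email is spam|the filter flags the email) = (19/500) / (503/2500) = 95/503

P(the email is spam|the filter flags the email) = 95/503 ≈ 18.89%


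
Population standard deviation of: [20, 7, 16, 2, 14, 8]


Mean = 67/6
  (20-67/6)²=2809/36
  (7-67/6)²=625/36
  (16-67/6)²=841/36
  (2-67/6)²=3025/36
  (14-67/6)²=289/36
  (8-67/6)²=361/36
Σ(x-μ)² = 1325/6
σ² = (1325/6)/6 = 1325/36

σ = √(1325/36) ≈ 6.0668


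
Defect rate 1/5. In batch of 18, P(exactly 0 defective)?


Binomial: P(X=0) = C(18,0)×p^0×(1-p)^18
= 1 × 1 × 68719476736/3814697265625 = 68719476736/3814697265625

P(X=0) = 68719476736/3814697265625 ≈ 1.80%


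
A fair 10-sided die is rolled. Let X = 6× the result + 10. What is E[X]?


E[die] = (1+10)/2 = 11/2
E[X] = 6×11/2 + 10 = 43

E[X] = 43


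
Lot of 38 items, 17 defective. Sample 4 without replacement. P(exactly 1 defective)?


Hypergeometric: C(17,1)×C(21,3)/C(38,4)
= 17×1330/73815 = 34/111

P(X=1) = 34/111 ≈ 30.63%


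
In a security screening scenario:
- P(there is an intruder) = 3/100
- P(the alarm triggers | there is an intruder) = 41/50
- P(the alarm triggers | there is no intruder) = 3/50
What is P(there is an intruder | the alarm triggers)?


Using Bayes' theorem:
P(A|B) = P(B|A)·P(A) / P(B)

P(the alarm triggers) = 41/50 × 3/100 + 3/50 × 97/100
= 123/5000 + 291/5000 = 207/2500

P(there is an intruder|the alarm triggers) = (123/5000) / (207/2500) = 41/138

P(there is an intruder|the alarm triggers) = 41/138 ≈ 29.71%


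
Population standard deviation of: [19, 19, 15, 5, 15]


Mean = 73/5
  (19-73/5)²=484/25
  (19-73/5)²=484/25
  (15-73/5)²=4/25
  (5-73/5)²=2304/25
  (15-73/5)²=4/25
Σ(x-μ)² = 656/5
σ² = (656/5)/5 = 656/25

σ = √(656/25) ≈ 5.1225


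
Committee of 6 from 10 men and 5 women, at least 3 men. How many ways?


Count by #men:
  3M,3W: C(10,3)×C(5,3)=1200
  4M,2W: C(10,4)×C(5,2)=2100
  5M,1W: C(10,5)×C(5,1)=1260
  6M,0W: C(10,6)×C(5,0)=210
Total = 4770

4770


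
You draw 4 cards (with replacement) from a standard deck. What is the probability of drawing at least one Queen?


P(not a Queen) = 48/52 = 12/13
P(none in 4 draws) = (12/13)^4 = 20736/28561
P(≥1 Queen) = 1 - 20736/28561 = 7825/28561

P = 7825/28561 ≈ 27.40%


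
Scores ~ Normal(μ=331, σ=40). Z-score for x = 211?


z = (x - μ)/σ = (211 - 331)/40 = -3.0

z = -3.0


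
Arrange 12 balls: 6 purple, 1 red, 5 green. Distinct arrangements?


12!/(6!×1!×5!) = 5544

5544


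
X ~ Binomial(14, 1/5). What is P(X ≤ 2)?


P(X ≤ 2) = Σ P(X=i) for i=0..2
P(X=0) = 268435456/6103515625
P(X=1) = 939524096/6103515625
P(X=2) = 1526726656/6103515625
Sum = 2734686208/6103515625

P(X ≤ 2) = 2734686208/6103515625 ≈ 44.81%


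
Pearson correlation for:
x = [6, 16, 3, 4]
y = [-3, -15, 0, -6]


n=4, Σx=29, Σy=-24, Σxy=-282, Σx²=317, Σy²=270
r = (4×(-282) - 29×(-24))/√((4×317 - 29²)(4×270 - (-24)²))
= -432/√(427×504) = -432/√215208 ≈ -432/463.9052 ≈ -0.9312

r ≈ -0.9312


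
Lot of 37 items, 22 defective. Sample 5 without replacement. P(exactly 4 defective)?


Hypergeometric: C(22,4)×C(15,1)/C(37,5)
= 7315×15/435897 = 475/1887

P(X=4) = 475/1887 ≈ 25.17%


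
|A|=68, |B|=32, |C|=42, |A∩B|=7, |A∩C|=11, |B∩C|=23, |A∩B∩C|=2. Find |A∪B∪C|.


|A∪B∪C| = 68+32+42-7-11-23+2 = 103

|A∪B∪C| = 103


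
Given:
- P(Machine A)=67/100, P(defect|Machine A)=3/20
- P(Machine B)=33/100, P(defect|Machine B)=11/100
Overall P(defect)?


P(B) = Σ P(B|Aᵢ)×P(Aᵢ)
  3/20×67/100 = 201/2000
  11/100×33/100 = 363/10000
Sum = 171/1250

P(defect) = 171/1250 ≈ 13.68%


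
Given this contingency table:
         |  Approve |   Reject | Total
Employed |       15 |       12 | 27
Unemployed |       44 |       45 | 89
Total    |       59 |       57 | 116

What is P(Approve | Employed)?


P(Approve | Employed) = 15/(15+12) = 15/27 = 5/9

P(Approve|Employed) = 5/9 ≈ 55.56%


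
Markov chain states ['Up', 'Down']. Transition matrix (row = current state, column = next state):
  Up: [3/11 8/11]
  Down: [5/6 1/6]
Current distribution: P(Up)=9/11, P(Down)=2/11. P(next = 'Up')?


P(next=Up) = Σᵢ P(now=i)×P(i→Up)
= 9/11×3/11 + 2/11×5/6
= 27/121 + 5/33 = 136/363

P = 136/363 ≈ 0.3747


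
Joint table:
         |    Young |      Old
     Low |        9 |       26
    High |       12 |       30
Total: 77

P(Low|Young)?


P(Low|Young) = 9/(9+12) = 9/21 = 3/7

P = 3/7 ≈ 42.86%


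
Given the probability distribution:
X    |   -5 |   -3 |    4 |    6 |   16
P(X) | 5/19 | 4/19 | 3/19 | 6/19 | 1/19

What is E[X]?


E[X] = Σ x·P(X=x)
= (-5)×(5/19) + (-3)×(4/19) + (4)×(3/19) + (6)×(6/19) + (16)×(1/19)
= 27/19

E[X] = 27/19


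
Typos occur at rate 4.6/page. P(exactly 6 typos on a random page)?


Poisson(λ=4.6): P(X=6) = e^(-λ)×λ^k/k!
= e^(-4.6) × 4.6^6 / 6!
≈ 0.01005183574 × 9474.296896 / 720 ≈ 0.132270

P(X=6) ≈ 0.132270 ≈ 13.23%


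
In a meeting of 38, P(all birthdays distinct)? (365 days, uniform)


P(all different) = Π(365-i)/365 for i=0..37
= (365/365)×(364/365)×...×(328/365)
= 0.135932

P ≈ 0.1359 ≈ 13.59%


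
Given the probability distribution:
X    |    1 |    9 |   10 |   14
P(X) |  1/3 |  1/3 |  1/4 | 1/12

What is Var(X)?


E[X] = 7
E[X²] = 206/3
Var(X) = E[X²] - (E[X])² = 206/3 - 49 = 59/3

Var(X) = 59/3 ≈ 19.6667


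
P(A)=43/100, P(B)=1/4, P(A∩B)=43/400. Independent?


P(A)×P(B) = 43/400
P(A∩B) = 43/400
Equal ✓ → Independent

Yes, independent


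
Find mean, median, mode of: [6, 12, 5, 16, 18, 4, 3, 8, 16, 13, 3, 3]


Sorted: [3, 3, 3, 4, 5, 6, 8, 12, 13, 16, 16, 18]
Mean = 107/12
Median = 7
Freq: {6: 1, 12: 1, 5: 1, 16: 2, 18: 1, 4: 1, 3: 3, 8: 1, 13: 1}
Mode: [3]

Mean=107/12, Median=7, Mode=3


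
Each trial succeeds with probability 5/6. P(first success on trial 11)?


Geometric: P(X=11) = (1-p)^(k-1)×p = (1/6)^10×5/6 = 5/362797056

P(X=11) = 5/362797056 ≈ 0.00%


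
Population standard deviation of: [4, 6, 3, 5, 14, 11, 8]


Mean = 51/7
  (4-51/7)²=529/49
  (6-51/7)²=81/49
  (3-51/7)²=900/49
  (5-51/7)²=256/49
  (14-51/7)²=2209/49
  (11-51/7)²=676/49
  (8-51/7)²=25/49
Σ(x-μ)² = 668/7
σ² = (668/7)/7 = 668/49

σ = √(668/49) ≈ 3.6922


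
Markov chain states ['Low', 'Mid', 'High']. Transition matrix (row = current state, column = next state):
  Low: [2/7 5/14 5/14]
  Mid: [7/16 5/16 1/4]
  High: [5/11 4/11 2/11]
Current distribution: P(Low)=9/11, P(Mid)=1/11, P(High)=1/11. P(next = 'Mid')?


P(next=Mid) = Σᵢ P(now=i)×P(i→Mid)
= 9/11×5/14 + 1/11×5/16 + 1/11×4/11
= 45/154 + 5/176 + 4/121 = 4793/13552

P = 4793/13552 ≈ 0.3537


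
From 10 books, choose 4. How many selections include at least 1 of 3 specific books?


Complement: C(10,4) - C(7,4) = 210 - 35 = 175

175


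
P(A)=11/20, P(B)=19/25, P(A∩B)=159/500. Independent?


P(A)×P(B) = 209/500
P(A∩B) = 159/500
Not equal → NOT independent

No, not independent


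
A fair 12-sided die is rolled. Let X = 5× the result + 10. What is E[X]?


E[die] = (1+12)/2 = 13/2
E[X] = 5×13/2 + 10 = 85/2

E[X] = 85/2


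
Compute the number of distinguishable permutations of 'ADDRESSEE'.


Letters: 9, freq: {'A': 1, 'D': 2, 'R': 1, 'E': 3, 'S': 2}
9!/(1!×2!×1!×3!×2!) = 362880/24 = 15120

15120


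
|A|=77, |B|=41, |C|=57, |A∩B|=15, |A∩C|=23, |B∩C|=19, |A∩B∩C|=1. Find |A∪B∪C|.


|A∪B∪C| = 77+41+57-15-23-19+1 = 119

|A∪B∪C| = 119


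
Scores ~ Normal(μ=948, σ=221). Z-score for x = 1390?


z = (x - μ)/σ = (1390 - 948)/221 = 2.0

z = 2.0


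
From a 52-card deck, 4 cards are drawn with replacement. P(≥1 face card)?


P(not a face card) = 40/52 = 10/13
P(none in 4 draws) = (10/13)^4 = 10000/28561
P(≥1 face card) = 1 - 10000/28561 = 18561/28561

P = 18561/28561 ≈ 64.99%


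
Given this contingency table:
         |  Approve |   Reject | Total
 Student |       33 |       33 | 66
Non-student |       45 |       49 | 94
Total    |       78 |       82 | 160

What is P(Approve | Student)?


P(Approve | Student) = 33/(33+33) = 33/66 = 1/2

P(Approve|Student) = 1/2 ≈ 50.00%


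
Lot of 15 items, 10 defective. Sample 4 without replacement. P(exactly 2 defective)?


Hypergeometric: C(10,2)×C(5,2)/C(15,4)
= 45×10/1365 = 30/91

P(X=2) = 30/91 ≈ 32.97%


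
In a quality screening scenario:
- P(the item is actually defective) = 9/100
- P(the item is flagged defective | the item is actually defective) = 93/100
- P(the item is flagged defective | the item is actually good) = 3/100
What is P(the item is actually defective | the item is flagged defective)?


Using Bayes' theorem:
P(A|B) = P(B|A)·P(A) / P(B)

P(the item is flagged defective) = 93/100 × 9/100 + 3/100 × 91/100
= 837/10000 + 273/10000 = 111/1000

P(the item is actually defective|the item is flagged defective) = (837/10000) / (111/1000) = 279/370

P(the item is actually defective|the item is flagged defective) = 279/370 ≈ 75.41%


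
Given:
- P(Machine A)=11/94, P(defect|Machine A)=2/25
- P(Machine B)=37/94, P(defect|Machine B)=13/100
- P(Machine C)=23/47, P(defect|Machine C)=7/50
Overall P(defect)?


P(B) = Σ P(B|Aᵢ)×P(Aᵢ)
  2/25×11/94 = 11/1175
  13/100×37/94 = 481/9400
  7/50×23/47 = 161/2350
Sum = 1213/9400

P(defect) = 1213/9400 ≈ 12.90%


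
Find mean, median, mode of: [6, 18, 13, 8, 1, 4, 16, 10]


Sorted: [1, 4, 6, 8, 10, 13, 16, 18]
Mean = 76/8 = 19/2
Median = 9
Freq: {6: 1, 18: 1, 13: 1, 8: 1, 1: 1, 4: 1, 16: 1, 10: 1}
Mode: No mode

Mean=19/2, Median=9, Mode=No mode


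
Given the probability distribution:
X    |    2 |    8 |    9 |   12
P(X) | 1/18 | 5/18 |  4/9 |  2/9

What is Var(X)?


E[X] = 9
E[X²] = 86
Var(X) = E[X²] - (E[X])² = 86 - 81 = 5

Var(X) = 5 ≈ 5.0000


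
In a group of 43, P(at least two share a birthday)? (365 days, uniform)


P(all different) = Π(365-i)/365 for i=0..42
= 0.076077
P(match) = 1 - 0.076077 = 0.923923

P ≈ 0.9239 ≈ 92.39%


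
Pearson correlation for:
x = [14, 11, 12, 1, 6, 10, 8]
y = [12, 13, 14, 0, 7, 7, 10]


n=7, Σx=62, Σy=63, Σxy=671, Σx²=662, Σy²=707
r = (7×671 - 62×63)/√((7×662 - 62²)(7×707 - 63²))
= 791/√(790×980) = 791/√774200 ≈ 791/879.8864 ≈ 0.8990

r ≈ 0.8990


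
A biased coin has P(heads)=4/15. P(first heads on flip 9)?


Geometric: P(X=9) = (1-p)^(k-1)×p = (11/15)^8×4/15 = 857435524/38443359375

P(X=9) = 857435524/38443359375 ≈ 2.23%


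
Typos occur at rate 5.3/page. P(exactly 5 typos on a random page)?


Poisson(λ=5.3): P(X=5) = e^(-λ)×λ^k/k!
= e^(-5.3) × 5.3^5 / 5!
≈ 0.004991593907 × 4181.95493 / 120 ≈ 0.173955

P(X=5) ≈ 0.173955 ≈ 17.40%


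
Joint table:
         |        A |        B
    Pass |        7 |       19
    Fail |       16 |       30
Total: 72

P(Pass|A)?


P(Pass|A) = 7/(7+16) = 7/23

P = 7/23 ≈ 30.43%


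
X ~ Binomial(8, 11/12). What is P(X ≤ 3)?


P(X ≤ 3) = Σ P(X=i) for i=0..3
P(X=0) = 1/429981696
P(X=1) = 11/53747712
P(X=2) = 847/107495424
P(X=3) = 9317/53747712
Sum = 78013/429981696

P(X ≤ 3) = 78013/429981696 ≈ 0.02%


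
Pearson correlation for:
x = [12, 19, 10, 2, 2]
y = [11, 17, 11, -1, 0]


n=5, Σx=45, Σy=38, Σxy=563, Σx²=613, Σy²=532
r = (5×563 - 45×38)/√((5×613 - 45²)(5×532 - 38²))
= 1105/√(1040×1216) = 1105/√1264640 ≈ 1105/1124.5621 ≈ 0.9826

r ≈ 0.9826


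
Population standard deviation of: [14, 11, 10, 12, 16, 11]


Mean = 74/6 = 37/3
  (14-37/3)²=25/9
  (11-37/3)²=16/9
  (10-37/3)²=49/9
  (12-37/3)²=1/9
  (16-37/3)²=121/9
  (11-37/3)²=16/9
Σ(x-μ)² = 76/3
σ² = (76/3)/6 = 38/9

σ = √(38/9) ≈ 2.0548


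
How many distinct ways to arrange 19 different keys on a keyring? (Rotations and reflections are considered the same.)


Free circular arrangements: rotations and reflections both identified.
(n-1)!/2 = 18!/2 = 6402373705728000/2 = 3201186852864000

3201186852864000


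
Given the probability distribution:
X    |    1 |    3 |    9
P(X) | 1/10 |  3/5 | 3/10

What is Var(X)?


E[X] = 23/5
E[X²] = 149/5
Var(X) = E[X²] - (E[X])² = 149/5 - 529/25 = 216/25

Var(X) = 216/25 ≈ 8.6400


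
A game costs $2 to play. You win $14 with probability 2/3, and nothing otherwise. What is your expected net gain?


E[gain] = (14-2)×2/3 + (-2)×1/3
= 8 - 2/3 = 22/3

Expected net gain = $22/3 ≈ $7.33


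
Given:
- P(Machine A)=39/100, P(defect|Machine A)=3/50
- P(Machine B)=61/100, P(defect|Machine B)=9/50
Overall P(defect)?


P(B) = Σ P(B|Aᵢ)×P(Aᵢ)
  3/50×39/100 = 117/5000
  9/50×61/100 = 549/5000
Sum = 333/2500

P(defect) = 333/2500 ≈ 13.32%


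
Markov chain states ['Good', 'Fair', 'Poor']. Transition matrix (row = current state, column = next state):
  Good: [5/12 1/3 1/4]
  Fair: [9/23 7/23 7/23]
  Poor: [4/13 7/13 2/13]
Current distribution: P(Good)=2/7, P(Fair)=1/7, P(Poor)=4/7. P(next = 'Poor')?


P(next=Poor) = Σᵢ P(now=i)×P(i→Poor)
= 2/7×1/4 + 1/7×7/23 + 4/7×2/13
= 1/14 + 1/23 + 8/91 = 849/4186

P = 849/4186 ≈ 0.2028


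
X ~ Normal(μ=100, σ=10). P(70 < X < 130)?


z₁=(70-100)/10=-3.0, z₂=(130-100)/10=3.0
P = Φ(3.0) - Φ(-3.0) = 0.998650 - 0.001350 = 0.997300 ≈ 0.9973

P(70 < X < 130) ≈ 0.9973


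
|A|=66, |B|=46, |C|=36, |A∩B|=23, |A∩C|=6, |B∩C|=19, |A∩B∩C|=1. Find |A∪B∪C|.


|A∪B∪C| = 66+46+36-23-6-19+1 = 101

|A∪B∪C| = 101


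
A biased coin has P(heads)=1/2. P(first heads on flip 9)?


Geometric: P(X=9) = (1-p)^(k-1)×p = (1/2)^8×1/2 = 1/512

P(X=9) = 1/512 ≈ 0.20%


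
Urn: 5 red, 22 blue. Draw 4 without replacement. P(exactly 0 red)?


Hypergeometric: C(5,0)×C(22,4)/C(27,4)
= 1×7315/17550 = 1463/3510

P(X=0) = 1463/3510 ≈ 41.68%


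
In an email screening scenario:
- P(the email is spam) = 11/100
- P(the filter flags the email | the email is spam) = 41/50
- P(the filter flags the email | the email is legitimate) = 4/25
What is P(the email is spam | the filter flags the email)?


Using Bayes' theorem:
P(A|B) = P(B|A)·P(A) / P(B)

P(the filter flags the email) = 41/50 × 11/100 + 4/25 × 89/100
= 451/5000 + 89/625 = 1163/5000

P(the email is spam|the filter flags the email) = (451/5000) / (1163/5000) = 451/1163

P(the email is spam|the filter flags the email) = 451/1163 ≈ 38.78%


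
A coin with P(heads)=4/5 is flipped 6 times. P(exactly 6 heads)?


Binomial: P(X=6) = C(6,6)×p^6×(1-p)^0
= 1 × 4096/15625 × 1 = 4096/15625

P(X=6) = 4096/15625 ≈ 26.21%


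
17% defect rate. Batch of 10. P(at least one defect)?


P(all good) = (83/100)^10 = 15516041187205853449/100000000000000000000
P(≥1 defect) = 84483958812794146551/100000000000000000000

P = 84483958812794146551/100000000000000000000 ≈ 84.48%


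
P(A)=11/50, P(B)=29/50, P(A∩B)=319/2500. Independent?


P(A)×P(B) = 319/2500
P(A∩B) = 319/2500
Equal ✓ → Independent

Yes, independent


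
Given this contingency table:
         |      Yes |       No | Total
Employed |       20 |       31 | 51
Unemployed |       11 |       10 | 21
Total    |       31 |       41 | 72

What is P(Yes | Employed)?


P(Yes | Employed) = 20/(20+31) = 20/51

P(Yes|Employed) = 20/51 ≈ 39.22%


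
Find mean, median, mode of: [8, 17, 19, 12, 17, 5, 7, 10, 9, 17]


Sorted: [5, 7, 8, 9, 10, 12, 17, 17, 17, 19]
Mean = 121/10
Median = 11
Freq: {8: 1, 17: 3, 19: 1, 12: 1, 5: 1, 7: 1, 10: 1, 9: 1}
Mode: [17]

Mean=121/10, Median=11, Mode=17


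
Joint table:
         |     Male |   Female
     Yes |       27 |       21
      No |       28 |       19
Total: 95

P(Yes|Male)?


P(Yes|Male) = 27/(27+28) = 27/55

P = 27/55 ≈ 49.09%


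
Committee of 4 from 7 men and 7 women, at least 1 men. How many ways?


Count by #men:
  1M,3W: C(7,1)×C(7,3)=245
  2M,2W: C(7,2)×C(7,2)=441
  3M,1W: C(7,3)×C(7,1)=245
  4M,0W: C(7,4)×C(7,0)=35
Total = 966

966


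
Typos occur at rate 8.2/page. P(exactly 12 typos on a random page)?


Poisson(λ=8.2): P(X=12) = e^(-λ)×λ^k/k!
= e^(-8.2) × 8.2^12 / 12!
≈ 0.00027465357 × 92420056270.3 / 479001600 ≈ 0.052993

P(X=12) ≈ 0.052993 ≈ 5.30%


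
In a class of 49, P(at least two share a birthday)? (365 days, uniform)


P(all different) = Π(365-i)/365 for i=0..48
= 0.034220
P(match) = 1 - 0.034220 = 0.965780

P ≈ 0.9658 ≈ 96.58%


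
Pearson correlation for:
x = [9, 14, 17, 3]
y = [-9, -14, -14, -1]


n=4, Σx=43, Σy=-38, Σxy=-518, Σx²=575, Σy²=474
r = (4×(-518) - 43×(-38))/√((4×575 - 43²)(4×474 - (-38)²))
= -438/√(451×452) = -438/√203852 ≈ -438/451.4997 ≈ -0.9701

r ≈ -0.9701


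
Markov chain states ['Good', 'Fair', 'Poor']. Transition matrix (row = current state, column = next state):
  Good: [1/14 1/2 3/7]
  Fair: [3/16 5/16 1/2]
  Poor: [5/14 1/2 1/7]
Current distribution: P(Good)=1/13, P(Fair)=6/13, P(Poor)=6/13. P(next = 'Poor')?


P(next=Poor) = Σᵢ P(now=i)×P(i→Poor)
= 1/13×3/7 + 6/13×1/2 + 6/13×1/7
= 3/91 + 3/13 + 6/91 = 30/91

P = 30/91 ≈ 0.3297


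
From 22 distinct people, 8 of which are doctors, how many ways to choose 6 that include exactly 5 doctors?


Choose 5 of the 8 doctors and 1 of the other 14 people:
C(8,5)×C(14,1) = 56×14 = 784

784


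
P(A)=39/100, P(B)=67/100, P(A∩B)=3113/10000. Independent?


P(A)×P(B) = 2613/10000
P(A∩B) = 3113/10000
Not equal → NOT independent

No, not independent


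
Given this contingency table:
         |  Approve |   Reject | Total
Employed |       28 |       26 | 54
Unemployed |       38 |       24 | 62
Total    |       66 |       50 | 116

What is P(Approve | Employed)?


P(Approve | Employed) = 28/(28+26) = 28/54 = 14/27

P(Approve|Employed) = 14/27 ≈ 51.85%


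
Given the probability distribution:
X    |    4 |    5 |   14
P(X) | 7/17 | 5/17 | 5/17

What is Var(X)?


E[X] = 123/17
E[X²] = 1217/17
Var(X) = E[X²] - (E[X])² = 1217/17 - 15129/289 = 5560/289

Var(X) = 5560/289 ≈ 19.2388


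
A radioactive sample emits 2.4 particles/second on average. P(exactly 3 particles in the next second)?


Poisson(λ=2.4): P(X=3) = e^(-λ)×λ^k/k!
= e^(-2.4) × 2.4^3 / 3!
≈ 0.09071795329 × 13.824 / 6 ≈ 0.209014

P(X=3) ≈ 0.209014 ≈ 20.90%


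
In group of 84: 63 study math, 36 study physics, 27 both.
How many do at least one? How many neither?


|A∪B| = 63+36-27 = 72
Neither = 84-72 = 12

At least one: 72; Neither: 12


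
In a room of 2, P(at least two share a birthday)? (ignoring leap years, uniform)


P(all different) = Π(365-i)/365 for i=0..1
= 0.997260
P(match) = 1 - 0.997260 = 0.002740

P ≈ 0.0027 ≈ 0.27%


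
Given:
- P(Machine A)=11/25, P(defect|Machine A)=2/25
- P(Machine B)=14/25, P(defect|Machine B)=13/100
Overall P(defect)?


P(B) = Σ P(B|Aᵢ)×P(Aᵢ)
  2/25×11/25 = 22/625
  13/100×14/25 = 91/1250
Sum = 27/250

P(defect) = 27/250 ≈ 10.80%


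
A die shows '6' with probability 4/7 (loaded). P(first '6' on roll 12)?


Geometric: P(X=12) = (1-p)^(k-1)×p = (3/7)^11×4/7 = 708588/13841287201

P(X=12) = 708588/13841287201 ≈ 0.01%


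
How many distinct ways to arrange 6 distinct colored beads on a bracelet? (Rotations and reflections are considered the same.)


Free circular arrangements: rotations and reflections both identified.
(n-1)!/2 = 5!/2 = 120/2 = 60

60


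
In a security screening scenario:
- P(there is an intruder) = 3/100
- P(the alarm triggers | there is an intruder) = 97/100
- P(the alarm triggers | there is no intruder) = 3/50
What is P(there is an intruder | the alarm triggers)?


Using Bayes' theorem:
P(A|B) = P(B|A)·P(A) / P(B)

P(the alarm triggers) = 97/100 × 3/100 + 3/50 × 97/100
= 291/10000 + 291/5000 = 873/10000

P(there is an intruder|the alarm triggers) = (291/10000) / (873/10000) = 1/3

P(there is an intruder|the alarm triggers) = 1/3 ≈ 33.33%


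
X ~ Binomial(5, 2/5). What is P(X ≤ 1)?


P(X ≤ 1) = Σ P(X=i) for i=0..1
P(X=0) = 243/3125
P(X=1) = 162/625
Sum = 1053/3125

P(X ≤ 1) = 1053/3125 ≈ 33.70%


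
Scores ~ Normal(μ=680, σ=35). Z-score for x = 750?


z = (x - μ)/σ = (750 - 680)/35 = 2.0

z = 2.0


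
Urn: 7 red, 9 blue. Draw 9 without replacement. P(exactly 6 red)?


Hypergeometric: C(7,6)×C(9,3)/C(16,9)
= 7×84/11440 = 147/2860

P(X=6) = 147/2860 ≈ 5.14%


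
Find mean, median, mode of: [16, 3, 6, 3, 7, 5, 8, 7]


Sorted: [3, 3, 5, 6, 7, 7, 8, 16]
Mean = 55/8
Median = 13/2
Freq: {16: 1, 3: 2, 6: 1, 7: 2, 5: 1, 8: 1}
Mode: [3, 7]

Mean=55/8, Median=13/2, Mode=[3, 7]


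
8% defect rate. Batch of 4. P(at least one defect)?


P(all good) = (23/25)^4 = 279841/390625
P(≥1 defect) = 110784/390625

P = 110784/390625 ≈ 28.36%


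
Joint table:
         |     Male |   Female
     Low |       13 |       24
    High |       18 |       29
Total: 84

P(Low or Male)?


P(Low∨Male) = P(Low) + P(Male) - P(Low∧Male)
= (37 + 31 - 13)/84 = 55/84

P = 55/84 ≈ 65.48%


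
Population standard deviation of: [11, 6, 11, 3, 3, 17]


Mean = 51/6 = 17/2
  (11-17/2)²=25/4
  (6-17/2)²=25/4
  (11-17/2)²=25/4
  (3-17/2)²=121/4
  (3-17/2)²=121/4
  (17-17/2)²=289/4
Σ(x-μ)² = 303/2
σ² = (303/2)/6 = 101/4

σ = √(101/4) ≈ 5.0249


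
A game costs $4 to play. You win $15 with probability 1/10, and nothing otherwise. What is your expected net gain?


E[gain] = (15-4)×1/10 + (-4)×9/10
= 11/10 - 18/5 = -5/2

Expected net gain = $-5/2 ≈ $-2.50


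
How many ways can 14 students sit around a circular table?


Circular arrangements of 14 distinct objects: fix one position to break rotational symmetry.
(n-1)! = 13! = 6227020800

6227020800


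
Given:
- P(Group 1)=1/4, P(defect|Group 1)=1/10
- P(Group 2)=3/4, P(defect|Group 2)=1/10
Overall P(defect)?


P(B) = Σ P(B|Aᵢ)×P(Aᵢ)
  1/10×1/4 = 1/40
  1/10×3/4 = 3/40
Sum = 1/10

P(defect) = 1/10 ≈ 10.00%


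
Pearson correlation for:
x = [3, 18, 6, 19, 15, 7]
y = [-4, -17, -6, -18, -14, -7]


n=6, Σx=68, Σy=-66, Σxy=-955, Σx²=1004, Σy²=910
r = (6×(-955) - 68×(-66))/√((6×1004 - 68²)(6×910 - (-66)²))
= -1242/√(1400×1104) = -1242/√1545600 ≈ -1242/1243.2216 ≈ -0.9990

r ≈ -0.9990


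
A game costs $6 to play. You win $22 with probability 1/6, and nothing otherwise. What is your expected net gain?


E[gain] = (22-6)×1/6 + (-6)×5/6
= 8/3 - 5 = -7/3

Expected net gain = $-7/3 ≈ $-2.33


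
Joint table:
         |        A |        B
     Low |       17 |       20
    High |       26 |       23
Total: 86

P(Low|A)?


P(Low|A) = 17/(17+26) = 17/43

P = 17/43 ≈ 39.53%


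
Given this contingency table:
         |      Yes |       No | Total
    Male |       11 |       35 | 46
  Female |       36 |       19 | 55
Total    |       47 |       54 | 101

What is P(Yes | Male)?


P(Yes | Male) = 11/(11+35) = 11/46

P(Yes|Male) = 11/46 ≈ 23.91%


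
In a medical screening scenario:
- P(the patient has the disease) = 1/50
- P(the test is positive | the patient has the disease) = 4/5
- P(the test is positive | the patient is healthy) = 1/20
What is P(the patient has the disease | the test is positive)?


Using Bayes' theorem:
P(A|B) = P(B|A)·P(A) / P(B)

P(the test is positive) = 4/5 × 1/50 + 1/20 × 49/50
= 2/125 + 49/1000 = 13/200

P(the patient has the disease|the test is positive) = (2/125) / (13/200) = 16/65

P(the patient has the disease|the test is positive) = 16/65 ≈ 24.62%


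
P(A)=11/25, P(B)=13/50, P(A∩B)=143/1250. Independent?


P(A)×P(B) = 143/1250
P(A∩B) = 143/1250
Equal ✓ → Independent

Yes, independent


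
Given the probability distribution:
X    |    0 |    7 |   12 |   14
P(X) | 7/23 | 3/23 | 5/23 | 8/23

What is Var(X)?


E[X] = 193/23
E[X²] = 2435/23
Var(X) = E[X²] - (E[X])² = 2435/23 - 37249/529 = 18756/529

Var(X) = 18756/529 ≈ 35.4556


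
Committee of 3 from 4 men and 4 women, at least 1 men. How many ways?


Count by #men:
  1M,2W: C(4,1)×C(4,2)=24
  2M,1W: C(4,2)×C(4,1)=24
  3M,0W: C(4,3)×C(4,0)=4
Total = 52

52


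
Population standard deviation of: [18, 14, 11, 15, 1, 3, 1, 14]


Mean = 77/8
  (18-77/8)²=4489/64
  (14-77/8)²=1225/64
  (11-77/8)²=121/64
  (15-77/8)²=1849/64
  (1-77/8)²=4761/64
  (3-77/8)²=2809/64
  (1-77/8)²=4761/64
  (14-77/8)²=1225/64
Σ(x-μ)² = 2655/8
σ² = (2655/8)/8 = 2655/64

σ = √(2655/64) ≈ 6.4408


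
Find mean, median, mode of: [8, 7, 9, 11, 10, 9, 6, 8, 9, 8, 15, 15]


Sorted: [6, 7, 8, 8, 8, 9, 9, 9, 10, 11, 15, 15]
Mean = 115/12
Median = 9
Freq: {8: 3, 7: 1, 9: 3, 11: 1, 10: 1, 6: 1, 15: 2}
Mode: [8, 9]

Mean=115/12, Median=9, Mode=[8, 9]


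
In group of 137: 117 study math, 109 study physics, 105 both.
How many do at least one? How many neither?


|A∪B| = 117+109-105 = 121
Neither = 137-121 = 16

At least one: 121; Neither: 16


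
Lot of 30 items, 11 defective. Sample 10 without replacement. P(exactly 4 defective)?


Hypergeometric: C(11,4)×C(19,6)/C(30,10)
= 330×27132/30045015 = 2584/8671

P(X=4) = 2584/8671 ≈ 29.80%


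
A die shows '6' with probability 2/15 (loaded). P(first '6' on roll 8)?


Geometric: P(X=8) = (1-p)^(k-1)×p = (13/15)^7×2/15 = 125497034/2562890625

P(X=8) = 125497034/2562890625 ≈ 4.90%


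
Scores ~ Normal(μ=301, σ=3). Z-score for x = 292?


z = (x - μ)/σ = (292 - 301)/3 = -3.0

z = -3.0


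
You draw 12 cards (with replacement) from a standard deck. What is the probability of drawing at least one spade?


P(not a spade) = 39/52 = 3/4
P(none in 12 draws) = (3/4)^12 = 531441/16777216
P(≥1 spade) = 1 - 531441/16777216 = 16245775/16777216

P = 16245775/16777216 ≈ 96.83%


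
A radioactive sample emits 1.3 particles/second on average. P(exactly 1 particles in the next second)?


Poisson(λ=1.3): P(X=1) = e^(-λ)×λ^k/k!
= e^(-1.3) × 1.3^1 / 1!
≈ 0.272531793 × 1.3 / 1 ≈ 0.354291

P(X=1) ≈ 0.354291 ≈ 35.43%


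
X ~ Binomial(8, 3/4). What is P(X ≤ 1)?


P(X ≤ 1) = Σ P(X=i) for i=0..1
P(X=0) = 1/65536
P(X=1) = 3/8192
Sum = 25/65536

P(X ≤ 1) = 25/65536 ≈ 0.04%


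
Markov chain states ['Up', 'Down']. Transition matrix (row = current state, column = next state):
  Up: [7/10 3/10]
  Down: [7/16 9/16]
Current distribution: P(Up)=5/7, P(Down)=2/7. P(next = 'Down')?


P(next=Down) = Σᵢ P(now=i)×P(i→Down)
= 5/7×3/10 + 2/7×9/16
= 3/14 + 9/56 = 3/8

P = 3/8 ≈ 0.3750


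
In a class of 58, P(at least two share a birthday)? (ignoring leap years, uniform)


P(all different) = Π(365-i)/365 for i=0..57
= 0.008335
P(match) = 1 - 0.008335 = 0.991665

P ≈ 0.9917 ≈ 99.17%


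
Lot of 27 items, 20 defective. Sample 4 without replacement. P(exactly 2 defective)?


Hypergeometric: C(20,2)×C(7,2)/C(27,4)
= 190×21/17550 = 133/585

P(X=2) = 133/585 ≈ 22.74%


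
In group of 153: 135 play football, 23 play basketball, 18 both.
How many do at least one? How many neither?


|A∪B| = 135+23-18 = 140
Neither = 153-140 = 13

At least one: 140; Neither: 13


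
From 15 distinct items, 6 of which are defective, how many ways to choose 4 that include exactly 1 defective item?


Choose 1 of the 6 defective items and 3 of the other 9 items:
C(6,1)×C(9,3) = 6×84 = 504

504


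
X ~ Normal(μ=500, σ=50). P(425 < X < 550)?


z₁=(425-500)/50=-1.5, z₂=(550-500)/50=1.0
P = Φ(1.0) - Φ(-1.5) = 0.841345 - 0.066807 = 0.774538 ≈ 0.7745

P(425 < X < 550) ≈ 0.7745


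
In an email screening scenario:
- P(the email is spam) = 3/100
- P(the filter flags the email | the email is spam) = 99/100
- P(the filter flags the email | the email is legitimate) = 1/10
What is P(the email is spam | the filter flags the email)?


Using Bayes' theorem:
P(A|B) = P(B|A)·P(A) / P(B)

P(the filter flags the email) = 99/100 × 3/100 + 1/10 × 97/100
= 297/10000 + 97/1000 = 1267/10000

P(the email is spam|the filter flags the email) = (297/10000) / (1267/10000) = 297/1267

P(the email is spam|the filter flags the email) = 297/1267 ≈ 23.44%


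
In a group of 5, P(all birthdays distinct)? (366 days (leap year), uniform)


P(all different) = Π(366-i)/366 for i=0..4
= (366/366)×(365/366)×...×(362/366)
= 0.972938

P ≈ 0.9729 ≈ 97.29%


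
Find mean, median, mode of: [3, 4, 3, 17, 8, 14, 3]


Sorted: [3, 3, 3, 4, 8, 14, 17]
Mean = 52/7
Median = 4
Freq: {3: 3, 4: 1, 17: 1, 8: 1, 14: 1}
Mode: [3]

Mean=52/7, Median=4, Mode=3


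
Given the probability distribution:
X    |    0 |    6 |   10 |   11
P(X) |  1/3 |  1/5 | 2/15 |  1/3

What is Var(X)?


E[X] = 31/5
E[X²] = 913/15
Var(X) = E[X²] - (E[X])² = 913/15 - 961/25 = 1682/75

Var(X) = 1682/75 ≈ 22.4267


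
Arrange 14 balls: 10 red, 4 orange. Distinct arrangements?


14!/(10!×4!) = 1001

1001


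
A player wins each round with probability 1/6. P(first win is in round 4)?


Geometric: P(X=4) = (1-p)^(k-1)×p = (5/6)^3×1/6 = 125/1296

P(X=4) = 125/1296 ≈ 9.65%


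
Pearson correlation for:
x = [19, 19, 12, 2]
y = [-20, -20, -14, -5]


n=4, Σx=52, Σy=-59, Σxy=-938, Σx²=870, Σy²=1021
r = (4×(-938) - 52×(-59))/√((4×870 - 52²)(4×1021 - (-59)²))
= -684/√(776×603) = -684/√467928 ≈ -684/684.0526 ≈ -0.9999

r ≈ -0.9999


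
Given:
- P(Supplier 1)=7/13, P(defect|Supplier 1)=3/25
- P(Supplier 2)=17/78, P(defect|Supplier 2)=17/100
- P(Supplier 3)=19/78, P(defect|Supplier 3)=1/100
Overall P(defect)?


P(B) = Σ P(B|Aᵢ)×P(Aᵢ)
  3/25×7/13 = 21/325
  17/100×17/78 = 289/7800
  1/100×19/78 = 19/7800
Sum = 203/1950

P(defect) = 203/1950 ≈ 10.41%


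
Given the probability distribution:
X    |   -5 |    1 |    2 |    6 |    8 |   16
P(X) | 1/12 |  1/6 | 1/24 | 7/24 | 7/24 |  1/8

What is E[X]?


E[X] = Σ x·P(X=x)
= (-5)×(1/12) + (1)×(1/6) + (2)×(1/24) + (6)×(7/24) + (8)×(7/24) + (16)×(1/8)
= 71/12

E[X] = 71/12


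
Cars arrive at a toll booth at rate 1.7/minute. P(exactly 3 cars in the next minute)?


Poisson(λ=1.7): P(X=3) = e^(-λ)×λ^k/k!
= e^(-1.7) × 1.7^3 / 3!
≈ 0.1826835241 × 4.913 / 6 ≈ 0.149587

P(X=3) ≈ 0.149587 ≈ 14.96%


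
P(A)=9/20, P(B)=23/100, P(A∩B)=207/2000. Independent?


P(A)×P(B) = 207/2000
P(A∩B) = 207/2000
Equal ✓ → Independent

Yes, independent


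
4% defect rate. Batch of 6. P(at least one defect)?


P(all good) = (24/25)^6 = 191102976/244140625
P(≥1 defect) = 53037649/244140625

P = 53037649/244140625 ≈ 21.72%


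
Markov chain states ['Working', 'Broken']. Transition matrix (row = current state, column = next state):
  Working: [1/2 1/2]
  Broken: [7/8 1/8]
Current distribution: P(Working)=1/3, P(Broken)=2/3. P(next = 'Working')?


P(next=Working) = Σᵢ P(now=i)×P(i→Working)
= 1/3×1/2 + 2/3×7/8
= 1/6 + 7/12 = 3/4

P = 3/4 ≈ 0.7500


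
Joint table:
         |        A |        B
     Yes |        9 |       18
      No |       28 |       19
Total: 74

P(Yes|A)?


P(Yes|A) = 9/(9+28) = 9/37

P = 9/37 ≈ 24.32%


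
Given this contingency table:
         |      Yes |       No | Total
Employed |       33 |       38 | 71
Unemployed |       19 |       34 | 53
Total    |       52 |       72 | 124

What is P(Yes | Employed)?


P(Yes | Employed) = 33/(33+38) = 33/71

P(Yes|Employed) = 33/71 ≈ 46.48%


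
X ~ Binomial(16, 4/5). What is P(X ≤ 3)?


P(X ≤ 3) = Σ P(X=i) for i=0..3
P(X=0) = 1/152587890625
P(X=1) = 64/152587890625
P(X=2) = 384/30517578125
P(X=3) = 7168/30517578125
Sum = 1513/6103515625

P(X ≤ 3) = 1513/6103515625 ≈ 0.00%


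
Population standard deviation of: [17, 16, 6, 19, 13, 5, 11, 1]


Mean = 88/8 = 11
  (17-11)²=36
  (16-11)²=25
  (6-11)²=25
  (19-11)²=64
  (13-11)²=4
  (5-11)²=36
  (11-11)²=0
  (1-11)²=100
Σ(x-μ)² = 290
σ² = 290/8 = 145/4

σ = √(145/4) ≈ 6.0208


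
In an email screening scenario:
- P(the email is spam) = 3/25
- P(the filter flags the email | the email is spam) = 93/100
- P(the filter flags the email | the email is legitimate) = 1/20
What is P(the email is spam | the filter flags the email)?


Using Bayes' theorem:
P(A|B) = P(B|A)·P(A) / P(B)

P(the filter flags the email) = 93/100 × 3/25 + 1/20 × 22/25
= 279/2500 + 11/250 = 389/2500

P(the email is spam|the filter flags the email) = (279/2500) / (389/2500) = 279/389

P(the email is spam|the filter flags the email) = 279/389 ≈ 71.72%


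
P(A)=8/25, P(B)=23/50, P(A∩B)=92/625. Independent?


P(A)×P(B) = 92/625
P(A∩B) = 92/625
Equal ✓ → Independent

Yes, independent


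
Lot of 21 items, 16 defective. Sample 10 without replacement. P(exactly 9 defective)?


Hypergeometric: C(16,9)×C(5,1)/C(21,10)
= 11440×5/352716 = 1100/6783

P(X=9) = 1100/6783 ≈ 16.22%


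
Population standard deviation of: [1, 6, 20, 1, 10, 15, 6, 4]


Mean = 63/8
  (1-63/8)²=3025/64
  (6-63/8)²=225/64
  (20-63/8)²=9409/64
  (1-63/8)²=3025/64
  (10-63/8)²=289/64
  (15-63/8)²=3249/64
  (6-63/8)²=225/64
  (4-63/8)²=961/64
Σ(x-μ)² = 2551/8
σ² = (2551/8)/8 = 2551/64

σ = √(2551/64) ≈ 6.3134


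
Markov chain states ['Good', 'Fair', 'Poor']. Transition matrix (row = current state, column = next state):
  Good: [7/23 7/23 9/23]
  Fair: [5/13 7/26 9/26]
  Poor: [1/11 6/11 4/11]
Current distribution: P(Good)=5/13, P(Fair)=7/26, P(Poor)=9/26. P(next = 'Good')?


P(next=Good) = Σᵢ P(now=i)×P(i→Good)
= 5/13×7/23 + 7/26×5/13 + 9/26×1/11
= 35/299 + 35/338 + 9/286 = 10778/42757

P = 10778/42757 ≈ 0.2521


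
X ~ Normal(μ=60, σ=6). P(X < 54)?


z = (54-60)/6 = -1.0
P(Z < -1.0) = 0.1587

P(X < 54) ≈ 0.1587


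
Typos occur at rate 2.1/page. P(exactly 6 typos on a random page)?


Poisson(λ=2.1): P(X=6) = e^(-λ)×λ^k/k!
= e^(-2.1) × 2.1^6 / 6!
≈ 0.1224564283 × 85.766121 / 720 ≈ 0.014587

P(X=6) ≈ 0.014587 ≈ 1.46%


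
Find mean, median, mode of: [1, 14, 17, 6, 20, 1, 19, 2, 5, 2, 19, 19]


Sorted: [1, 1, 2, 2, 5, 6, 14, 17, 19, 19, 19, 20]
Mean = 125/12
Median = 10
Freq: {1: 2, 14: 1, 17: 1, 6: 1, 20: 1, 19: 3, 2: 2, 5: 1}
Mode: [19]

Mean=125/12, Median=10, Mode=19


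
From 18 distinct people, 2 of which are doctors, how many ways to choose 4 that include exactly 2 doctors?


Choose 2 of the 2 doctors and 2 of the other 16 people:
C(2,2)×C(16,2) = 1×120 = 120

120
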